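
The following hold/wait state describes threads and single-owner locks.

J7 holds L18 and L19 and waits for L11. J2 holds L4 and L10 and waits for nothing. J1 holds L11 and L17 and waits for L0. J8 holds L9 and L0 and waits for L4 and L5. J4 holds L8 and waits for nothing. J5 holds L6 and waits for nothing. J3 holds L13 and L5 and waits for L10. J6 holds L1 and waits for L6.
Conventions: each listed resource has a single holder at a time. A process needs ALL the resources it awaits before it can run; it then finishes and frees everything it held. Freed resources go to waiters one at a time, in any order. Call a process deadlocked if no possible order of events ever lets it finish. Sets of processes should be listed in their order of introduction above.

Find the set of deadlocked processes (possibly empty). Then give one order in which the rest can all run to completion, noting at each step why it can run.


Nothing here is deadlocked.
Key observation: although several processes wait, no cycle exists — each chain bottoms out at a free runner.
One completion order for the rest: J5, J6, J2, J3, J4, J8, J1, J7.
Verifying each step:
  J5: no waits; runs immediately, freeing L6
  run J6 (all its waits — L6 — are resolved); releases L1
  J2: no waits; runs immediately, freeing L4 and L10
  run J3 (all its waits — L10 — are resolved); releases L13 and L5
  J4: no waits; runs immediately, freeing L8
  run J8 (all its waits — L4 and L5 — are resolved); releases L9 and L0
  run J1 (all its waits — L0 — are resolved); releases L11 and L17
  run J7 (all its waits — L11 — are resolved); releases L18 and L19


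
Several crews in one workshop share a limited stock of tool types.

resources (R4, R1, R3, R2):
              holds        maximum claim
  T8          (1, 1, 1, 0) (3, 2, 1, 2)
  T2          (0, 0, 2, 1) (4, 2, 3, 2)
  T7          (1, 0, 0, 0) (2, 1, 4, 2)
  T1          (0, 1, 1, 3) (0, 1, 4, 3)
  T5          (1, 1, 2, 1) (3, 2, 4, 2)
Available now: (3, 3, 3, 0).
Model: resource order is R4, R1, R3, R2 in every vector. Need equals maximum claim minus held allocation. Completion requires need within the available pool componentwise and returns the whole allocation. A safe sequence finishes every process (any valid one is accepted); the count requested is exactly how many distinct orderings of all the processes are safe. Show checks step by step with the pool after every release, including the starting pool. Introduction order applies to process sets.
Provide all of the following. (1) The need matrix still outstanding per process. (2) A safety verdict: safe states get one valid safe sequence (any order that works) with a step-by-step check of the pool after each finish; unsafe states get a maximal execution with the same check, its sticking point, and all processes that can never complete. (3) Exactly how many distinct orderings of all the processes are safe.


(1) Outstanding need per process (order R4, R1, R3, R2):
  T8: (2, 1, 0, 2)
  T2: (4, 2, 1, 1)
  T7: (1, 1, 4, 2)
  T1: (0, 0, 3, 0)
  T5: (2, 1, 2, 1)
(2) The state is SAFE; one workable sequence: T1, T7, T8, T2, T5.
Key observation: reading the order forward, T1 is the first process whose need (0, 0, 3, 0) meets the free pool (3, 3, 3, 0) exactly on a resource it requests.
Step-by-step check:
  pool = (3, 3, 3, 0)
  run T1 (needs (0, 0, 3, 0), free (3, 3, 3, 0)); after release of (0, 1, 1, 3) the pool is (3, 4, 4, 3)
  run T7 (needs (1, 1, 4, 2), free (3, 4, 4, 3)); after release of (1, 0, 0, 0) the pool is (4, 4, 4, 3)
  run T8 (needs (2, 1, 0, 2), free (4, 4, 4, 3)); after release of (1, 1, 1, 0) the pool is (5, 5, 5, 3)
  run T2 (needs (4, 2, 1, 1), free (5, 5, 5, 3)); after release of (0, 0, 2, 1) the pool is (5, 5, 7, 4)
  run T5 (needs (2, 1, 2, 1), free (5, 5, 7, 4)); after release of (1, 1, 2, 1) the pool is (6, 6, 9, 5)
(3) The exact count: 18 of the possible complete orderings are safe sequences.


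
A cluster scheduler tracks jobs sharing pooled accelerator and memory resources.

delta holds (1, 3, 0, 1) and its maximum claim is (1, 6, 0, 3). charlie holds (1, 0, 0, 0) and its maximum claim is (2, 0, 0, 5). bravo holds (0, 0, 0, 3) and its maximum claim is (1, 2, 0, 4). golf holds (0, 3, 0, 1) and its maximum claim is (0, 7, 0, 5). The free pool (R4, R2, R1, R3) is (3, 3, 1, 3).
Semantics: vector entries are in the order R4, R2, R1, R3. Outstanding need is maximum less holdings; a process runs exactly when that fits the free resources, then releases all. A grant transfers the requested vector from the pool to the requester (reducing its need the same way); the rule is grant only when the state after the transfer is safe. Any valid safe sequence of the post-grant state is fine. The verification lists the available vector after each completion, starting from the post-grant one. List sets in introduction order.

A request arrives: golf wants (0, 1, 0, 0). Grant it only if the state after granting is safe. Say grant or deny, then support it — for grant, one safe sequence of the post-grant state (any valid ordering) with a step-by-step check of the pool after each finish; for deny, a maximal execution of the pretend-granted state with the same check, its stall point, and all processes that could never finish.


DENY: after the grant no complete ordering would exist.
Key observation: no order helps: past bravo, charlie, the free pool tops out at (4, 2, 1, 6), below what each blocked process needs in R2.
On the post-grant state, bravo, charlie is a maximal run — nothing extends it. Check, step by step:
  pool = (3, 2, 1, 3)
  bravo: need (1, 2, 0, 1) fits (3, 2, 1, 3); releases (0, 0, 0, 3), pool now (3, 2, 1, 6)
  charlie: need (1, 0, 0, 5) fits (3, 2, 1, 6); releases (1, 0, 0, 0), pool now (4, 2, 1, 6)
  delta still needs (0, 3, 0, 2) but only (4, 2, 1, 6) is free — short on R2
  golf still needs (0, 3, 0, 4) but only (4, 2, 1, 6) is free — short on R2
Processes that could never finish after the grant: delta and golf.


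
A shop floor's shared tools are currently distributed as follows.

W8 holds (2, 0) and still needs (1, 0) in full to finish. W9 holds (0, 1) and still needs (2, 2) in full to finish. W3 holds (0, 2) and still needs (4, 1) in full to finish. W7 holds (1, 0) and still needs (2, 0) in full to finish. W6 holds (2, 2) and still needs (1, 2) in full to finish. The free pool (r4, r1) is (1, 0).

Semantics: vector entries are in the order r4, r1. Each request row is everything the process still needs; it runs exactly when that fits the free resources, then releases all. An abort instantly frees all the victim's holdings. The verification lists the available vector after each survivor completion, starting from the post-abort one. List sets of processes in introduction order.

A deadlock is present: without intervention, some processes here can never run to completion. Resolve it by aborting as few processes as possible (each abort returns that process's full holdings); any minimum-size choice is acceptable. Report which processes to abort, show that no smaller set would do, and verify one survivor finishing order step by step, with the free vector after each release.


Minimum abort set: W6.
Key observation: the deadlocked W9 becomes finishable only because W6 released (2, 2); it completes at step 3 below.
Minimality: the empty abort set fails — the state is deadlocked as it stands.
One survivor order: W7, W8, W9, W3. Walking it through (post-abort pool first):
  pool = (3, 2)
  run W7 (needs (2, 0), free (3, 2)); after release of (1, 0) the pool is (4, 2)
  run W8 (needs (1, 0), free (4, 2)); after release of (2, 0) the pool is (6, 2)
  run W9 (needs (2, 2), free (6, 2)); after release of (0, 1) the pool is (6, 3)
  run W3 (needs (4, 1), free (6, 3)); after release of (0, 2) the pool is (6, 5)


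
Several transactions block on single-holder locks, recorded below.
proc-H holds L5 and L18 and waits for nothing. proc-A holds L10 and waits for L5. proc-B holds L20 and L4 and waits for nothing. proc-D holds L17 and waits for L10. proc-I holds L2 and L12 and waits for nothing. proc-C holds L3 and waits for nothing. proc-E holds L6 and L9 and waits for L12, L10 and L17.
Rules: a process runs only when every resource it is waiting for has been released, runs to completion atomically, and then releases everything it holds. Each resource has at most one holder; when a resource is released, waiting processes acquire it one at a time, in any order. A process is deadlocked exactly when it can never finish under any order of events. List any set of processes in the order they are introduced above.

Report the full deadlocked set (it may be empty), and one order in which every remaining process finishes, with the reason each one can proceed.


The deadlocked set is empty.
Key observation: no waiting chain loops back on itself — every chain ends at a process that waits on nothing, so everyone eventually runs.
The rest can finish in the order proc-I, proc-B, proc-H, proc-A, proc-D, proc-E, proc-C.
Check, step by step:
  run proc-I (it waits on nothing); releases L2 and L12
  run proc-B (it waits on nothing); releases L20 and L4
  run proc-H (it waits on nothing); releases L5 and L18
  run proc-A (all its waits — L5 — are resolved); releases L10
  run proc-D (all its waits — L10 — are resolved); releases L17
  run proc-E (all its waits — L12, L10 and L17 — are resolved); releases L6 and L9
  run proc-C (it waits on nothing); releases L3


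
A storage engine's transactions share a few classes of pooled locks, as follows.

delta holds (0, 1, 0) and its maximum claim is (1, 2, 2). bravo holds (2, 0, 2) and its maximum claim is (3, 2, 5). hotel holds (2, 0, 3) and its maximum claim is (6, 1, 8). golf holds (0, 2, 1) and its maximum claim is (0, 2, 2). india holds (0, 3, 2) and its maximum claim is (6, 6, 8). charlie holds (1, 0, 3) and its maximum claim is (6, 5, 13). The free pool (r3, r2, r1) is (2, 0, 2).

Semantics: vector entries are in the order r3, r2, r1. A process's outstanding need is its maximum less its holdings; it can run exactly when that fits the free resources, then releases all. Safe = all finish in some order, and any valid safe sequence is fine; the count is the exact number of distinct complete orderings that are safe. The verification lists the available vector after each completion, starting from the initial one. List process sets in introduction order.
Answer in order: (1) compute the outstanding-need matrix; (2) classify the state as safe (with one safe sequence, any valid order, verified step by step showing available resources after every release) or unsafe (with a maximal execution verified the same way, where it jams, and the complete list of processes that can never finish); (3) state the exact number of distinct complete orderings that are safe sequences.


(1) Remaining need (order r3, r2, r1):
  delta: (1, 1, 2)
  bravo: (1, 2, 3)
  hotel: (4, 1, 5)
  golf: (0, 0, 1)
  india: (6, 3, 6)
  charlie: (5, 5, 10)
(2) SAFE — a valid safe sequence is golf, bravo, delta, hotel, india, charlie.
Key observation: bravo is the earliest step where a requested resource binds exactly: need (1, 2, 3), pool (2, 2, 3) at its turn.
Verifying each step:
  pool = (2, 0, 2)
  run golf (needs (0, 0, 1), free (2, 0, 2)); after release of (0, 2, 1) the pool is (2, 2, 3)
  run bravo (needs (1, 2, 3), free (2, 2, 3)); after release of (2, 0, 2) the pool is (4, 2, 5)
  run delta (needs (1, 1, 2), free (4, 2, 5)); after release of (0, 1, 0) the pool is (4, 3, 5)
  run hotel (needs (4, 1, 5), free (4, 3, 5)); after release of (2, 0, 3) the pool is (6, 3, 8)
  run india (needs (6, 3, 6), free (6, 3, 8)); after release of (0, 3, 2) the pool is (6, 6, 10)
  run charlie (needs (5, 5, 10), free (6, 6, 10)); after release of (1, 0, 3) the pool is (7, 6, 13)
(3) Precisely 3 of the possible complete orderings are safe sequences.


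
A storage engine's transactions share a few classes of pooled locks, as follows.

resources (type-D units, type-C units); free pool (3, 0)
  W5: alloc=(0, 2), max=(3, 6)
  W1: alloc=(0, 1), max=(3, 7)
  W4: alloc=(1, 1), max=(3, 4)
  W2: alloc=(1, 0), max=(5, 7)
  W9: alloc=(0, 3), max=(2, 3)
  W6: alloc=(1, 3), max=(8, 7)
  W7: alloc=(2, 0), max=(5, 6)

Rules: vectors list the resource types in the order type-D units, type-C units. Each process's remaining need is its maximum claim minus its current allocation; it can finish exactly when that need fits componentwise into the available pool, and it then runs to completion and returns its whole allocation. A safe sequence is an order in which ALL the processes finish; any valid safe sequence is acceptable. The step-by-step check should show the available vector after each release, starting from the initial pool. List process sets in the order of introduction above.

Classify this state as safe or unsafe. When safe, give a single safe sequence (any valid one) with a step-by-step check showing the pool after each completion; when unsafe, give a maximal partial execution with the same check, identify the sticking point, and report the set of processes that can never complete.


SAFE, for example via the order W9, W4, W5, W7, W1, W2, W6.
Key observation: the first exact fit in this order is W4 — it needs (2, 3) with (3, 3) free, meeting a requested resource to the last unit.
Verifying each step:
  pool = (3, 0)
  run W9 (needs (2, 0), free (3, 0)); after release of (0, 3) the pool is (3, 3)
  run W4 (needs (2, 3), free (3, 3)); after release of (1, 1) the pool is (4, 4)
  run W5 (needs (3, 4), free (4, 4)); after release of (0, 2) the pool is (4, 6)
  run W7 (needs (3, 6), free (4, 6)); after release of (2, 0) the pool is (6, 6)
  run W1 (needs (3, 6), free (6, 6)); after release of (0, 1) the pool is (6, 7)
  run W2 (needs (4, 7), free (6, 7)); after release of (1, 0) the pool is (7, 7)
  run W6 (needs (7, 4), free (7, 7)); after release of (1, 3) the pool is (8, 10)


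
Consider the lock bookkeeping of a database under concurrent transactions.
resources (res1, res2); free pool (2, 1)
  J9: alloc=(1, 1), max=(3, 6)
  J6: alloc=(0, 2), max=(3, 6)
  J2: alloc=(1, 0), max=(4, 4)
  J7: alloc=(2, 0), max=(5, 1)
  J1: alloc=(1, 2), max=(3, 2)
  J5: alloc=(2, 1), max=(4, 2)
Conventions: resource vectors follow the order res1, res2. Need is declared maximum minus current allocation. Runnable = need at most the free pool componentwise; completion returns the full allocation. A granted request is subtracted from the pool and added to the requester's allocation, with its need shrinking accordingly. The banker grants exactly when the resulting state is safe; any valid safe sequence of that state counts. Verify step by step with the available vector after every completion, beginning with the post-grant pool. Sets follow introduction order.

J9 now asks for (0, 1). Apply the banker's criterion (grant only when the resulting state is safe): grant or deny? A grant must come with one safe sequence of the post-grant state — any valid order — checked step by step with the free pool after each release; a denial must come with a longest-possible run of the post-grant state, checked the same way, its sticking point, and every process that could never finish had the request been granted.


DENY — the pretend-granted state is unsafe.
Key observation: once J1, J5, J7 finish, the pool peaks at (7, 3) — and every remaining process still needs more res2 than that.
Pretend the grant happened; the run J1, J5, J7 goes as far as possible. Verifying each step:
  pool = (2, 0)
  run J1 (needs (2, 0), free (2, 0)); after release of (1, 2) the pool is (3, 2)
  run J5 (needs (2, 1), free (3, 2)); after release of (2, 1) the pool is (5, 3)
  run J7 (needs (3, 1), free (5, 3)); after release of (2, 0) the pool is (7, 3)
  blocked: J9 wants (2, 4), pool (7, 3) — not enough res2
  blocked: J6 wants (3, 4), pool (7, 3) — not enough res2
  blocked: J2 wants (3, 4), pool (7, 3) — not enough res2
Post-grant, the permanently blocked set is J9, J6 and J2.


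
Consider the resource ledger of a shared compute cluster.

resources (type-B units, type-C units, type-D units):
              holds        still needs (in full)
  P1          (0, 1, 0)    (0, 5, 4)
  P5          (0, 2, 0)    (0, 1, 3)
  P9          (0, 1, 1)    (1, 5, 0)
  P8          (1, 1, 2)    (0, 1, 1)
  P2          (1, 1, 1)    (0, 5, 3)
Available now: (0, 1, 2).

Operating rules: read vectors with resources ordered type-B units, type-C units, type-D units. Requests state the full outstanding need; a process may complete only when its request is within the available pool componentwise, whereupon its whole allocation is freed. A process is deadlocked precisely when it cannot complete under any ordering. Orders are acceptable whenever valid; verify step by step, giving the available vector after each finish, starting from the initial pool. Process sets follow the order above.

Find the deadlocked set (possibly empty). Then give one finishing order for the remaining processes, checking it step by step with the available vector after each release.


Deadlocked: P1, P9 and P2.
Key observation: even finishing P8, P5 leaves just (1, 4, 4) free — too little type-C units for any of the remaining processes.
A valid finishing order for the others: P8, P5. Walking it through:
  pool = (0, 1, 2)
  run P8 (needs (0, 1, 1), free (0, 1, 2)); after release of (1, 1, 2) the pool is (1, 2, 4)
  run P5 (needs (0, 1, 3), free (1, 2, 4)); after release of (0, 2, 0) the pool is (1, 4, 4)
The stuck group stays short no matter what:
  P1 cannot run: need (0, 5, 4) vs free (1, 4, 4) (insufficient type-C units)
  P9 cannot run: need (1, 5, 0) vs free (1, 4, 4) (insufficient type-C units)
  P2 cannot run: need (0, 5, 3) vs free (1, 4, 4) (insufficient type-C units)


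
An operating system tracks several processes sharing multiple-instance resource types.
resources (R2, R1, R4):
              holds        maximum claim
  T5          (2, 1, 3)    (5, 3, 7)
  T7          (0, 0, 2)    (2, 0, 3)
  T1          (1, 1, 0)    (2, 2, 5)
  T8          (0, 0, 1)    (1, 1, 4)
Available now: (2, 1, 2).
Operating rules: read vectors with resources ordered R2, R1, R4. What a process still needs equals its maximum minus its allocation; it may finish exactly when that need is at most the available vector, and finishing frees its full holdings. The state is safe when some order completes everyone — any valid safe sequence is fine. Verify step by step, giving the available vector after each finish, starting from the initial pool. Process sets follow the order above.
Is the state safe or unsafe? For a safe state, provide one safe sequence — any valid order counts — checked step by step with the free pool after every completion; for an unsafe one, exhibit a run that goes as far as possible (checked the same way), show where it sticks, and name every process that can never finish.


SAFE — a valid safe sequence is T7, T8, T1, T5.
Key observation: T7 is the earliest step where a requested resource binds exactly: need (2, 0, 1), pool (2, 1, 2) at its turn.
Verifying each step:
  pool = (2, 1, 2)
  T7: need (2, 0, 1) fits (2, 1, 2); releases (0, 0, 2), pool now (2, 1, 4)
  T8: need (1, 1, 3) fits (2, 1, 4); releases (0, 0, 1), pool now (2, 1, 5)
  T1: need (1, 1, 5) fits (2, 1, 5); releases (1, 1, 0), pool now (3, 2, 5)
  T5: need (3, 2, 4) fits (3, 2, 5); releases (2, 1, 3), pool now (5, 3, 8)


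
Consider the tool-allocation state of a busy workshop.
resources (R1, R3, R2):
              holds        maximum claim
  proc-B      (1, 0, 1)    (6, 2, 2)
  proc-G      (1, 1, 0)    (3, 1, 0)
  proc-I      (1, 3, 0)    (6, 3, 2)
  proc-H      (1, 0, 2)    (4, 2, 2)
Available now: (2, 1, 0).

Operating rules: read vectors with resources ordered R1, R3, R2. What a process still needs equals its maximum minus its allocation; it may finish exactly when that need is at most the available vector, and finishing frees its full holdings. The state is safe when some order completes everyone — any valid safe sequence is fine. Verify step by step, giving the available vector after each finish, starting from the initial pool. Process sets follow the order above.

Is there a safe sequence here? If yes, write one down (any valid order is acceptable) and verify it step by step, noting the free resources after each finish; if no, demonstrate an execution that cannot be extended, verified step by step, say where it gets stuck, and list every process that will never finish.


UNSAFE.
Key observation: the pool after proc-G, proc-H is (4, 2, 2); every surviving request exceeds it in R1, so progress ends there.
A maximal execution: proc-G, proc-H — then nothing else fits. Check, step by step:
  pool = (2, 1, 0)
  proc-G needs (2, 0, 0) <= (2, 1, 0) -> finishes; pool += (1, 1, 0) = (3, 2, 0)
  proc-H needs (3, 2, 0) <= (3, 2, 0) -> finishes; pool += (1, 0, 2) = (4, 2, 2)
  blocked: proc-B wants (5, 2, 1), pool (4, 2, 2) — not enough R1
  blocked: proc-I wants (5, 0, 2), pool (4, 2, 2) — not enough R1
Permanently blocked: proc-B and proc-I.


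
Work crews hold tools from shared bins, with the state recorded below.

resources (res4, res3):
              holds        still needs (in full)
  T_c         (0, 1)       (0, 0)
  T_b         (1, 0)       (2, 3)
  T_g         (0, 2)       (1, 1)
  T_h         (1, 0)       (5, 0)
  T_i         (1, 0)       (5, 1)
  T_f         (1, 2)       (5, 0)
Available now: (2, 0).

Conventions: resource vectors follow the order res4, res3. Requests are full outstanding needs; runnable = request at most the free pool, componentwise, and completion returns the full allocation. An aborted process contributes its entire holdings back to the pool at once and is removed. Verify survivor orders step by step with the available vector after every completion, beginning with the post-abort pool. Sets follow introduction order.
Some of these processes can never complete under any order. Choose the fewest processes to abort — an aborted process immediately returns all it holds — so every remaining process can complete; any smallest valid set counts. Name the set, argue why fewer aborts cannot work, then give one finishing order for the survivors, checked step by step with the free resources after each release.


Minimum abort set: T_h and T_f.
Key observation: T_i had no path to completion before; after the abort of T_h and T_f ((2, 2) returned), step 3 is where it fits.
Why nothing smaller works — every single abort fails: T_c alone leaves T_h blocked (short on res4); T_b alone leaves T_h blocked (short on res4); T_g alone leaves T_h blocked (short on res4); T_h alone leaves T_i blocked (short on res4); T_i alone leaves T_h blocked (short on res4); T_f alone leaves T_h blocked (short on res4).
The survivors complete as T_c, T_b, T_i, T_g. Walking it through (starting from the post-abort pool):
  pool = (4, 2)
  run T_c (needs (0, 0), free (4, 2)); after release of (0, 1) the pool is (4, 3)
  run T_b (needs (2, 3), free (4, 3)); after release of (1, 0) the pool is (5, 3)
  run T_i (needs (5, 1), free (5, 3)); after release of (1, 0) the pool is (6, 3)
  run T_g (needs (1, 1), free (6, 3)); after release of (0, 2) the pool is (6, 5)


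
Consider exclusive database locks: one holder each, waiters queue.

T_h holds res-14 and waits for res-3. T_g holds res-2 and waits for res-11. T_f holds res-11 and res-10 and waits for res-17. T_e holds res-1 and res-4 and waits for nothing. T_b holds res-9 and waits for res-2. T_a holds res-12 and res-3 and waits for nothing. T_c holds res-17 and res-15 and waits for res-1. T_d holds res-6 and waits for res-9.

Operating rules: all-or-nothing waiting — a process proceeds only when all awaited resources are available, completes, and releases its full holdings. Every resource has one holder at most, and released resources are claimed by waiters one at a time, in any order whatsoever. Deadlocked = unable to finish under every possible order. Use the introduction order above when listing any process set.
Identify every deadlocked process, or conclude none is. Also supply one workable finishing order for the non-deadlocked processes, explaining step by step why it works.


No process is deadlocked.
Key observation: although several processes wait, no cycle exists — each chain bottoms out at a free runner.
One completion order for the rest: T_e, T_c, T_a, T_f, T_h, T_g, T_b, T_d.
Step-by-step check:
  run T_e (it waits on nothing); releases res-1 and res-4
  T_c waits on res-1 — all released -> runs and releases res-17 and res-15
  run T_a (it waits on nothing); releases res-12 and res-3
  T_f waits on res-17 — all released -> runs and releases res-11 and res-10
  T_h waits on res-3 — all released -> runs and releases res-14
  T_g waits on res-11 — all released -> runs and releases res-2
  T_b waits on res-2 — all released -> runs and releases res-9
  T_d waits on res-9 — all released -> runs and releases res-6


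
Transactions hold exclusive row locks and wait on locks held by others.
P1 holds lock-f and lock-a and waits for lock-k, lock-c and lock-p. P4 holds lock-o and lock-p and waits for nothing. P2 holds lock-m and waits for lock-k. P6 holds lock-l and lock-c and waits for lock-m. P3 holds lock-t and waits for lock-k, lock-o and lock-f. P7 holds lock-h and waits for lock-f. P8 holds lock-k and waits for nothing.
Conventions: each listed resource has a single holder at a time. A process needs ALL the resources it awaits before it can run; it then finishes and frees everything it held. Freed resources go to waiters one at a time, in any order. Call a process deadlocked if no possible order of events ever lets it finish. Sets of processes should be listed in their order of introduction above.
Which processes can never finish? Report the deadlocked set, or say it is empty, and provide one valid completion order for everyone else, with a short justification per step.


No process is deadlocked.
Key observation: the wait relation is loop-free; peeling off processes with no waits unwinds the whole state.
The rest can finish in the order P8, P4, P2, P6, P1, P3, P7.
Walking it through:
  P8 waits on nothing -> runs at once and releases lock-k
  P4 waits on nothing -> runs at once and releases lock-o and lock-p
  P2: everything it awaited (lock-k) is free; runs, freeing lock-m
  P6: everything it awaited (lock-m) is free; runs, freeing lock-l and lock-c
  P1: everything it awaited (lock-k, lock-c and lock-p) is free; runs, freeing lock-f and lock-a
  P3: everything it awaited (lock-k, lock-o and lock-f) is free; runs, freeing lock-t
  P7: everything it awaited (lock-f) is free; runs, freeing lock-h


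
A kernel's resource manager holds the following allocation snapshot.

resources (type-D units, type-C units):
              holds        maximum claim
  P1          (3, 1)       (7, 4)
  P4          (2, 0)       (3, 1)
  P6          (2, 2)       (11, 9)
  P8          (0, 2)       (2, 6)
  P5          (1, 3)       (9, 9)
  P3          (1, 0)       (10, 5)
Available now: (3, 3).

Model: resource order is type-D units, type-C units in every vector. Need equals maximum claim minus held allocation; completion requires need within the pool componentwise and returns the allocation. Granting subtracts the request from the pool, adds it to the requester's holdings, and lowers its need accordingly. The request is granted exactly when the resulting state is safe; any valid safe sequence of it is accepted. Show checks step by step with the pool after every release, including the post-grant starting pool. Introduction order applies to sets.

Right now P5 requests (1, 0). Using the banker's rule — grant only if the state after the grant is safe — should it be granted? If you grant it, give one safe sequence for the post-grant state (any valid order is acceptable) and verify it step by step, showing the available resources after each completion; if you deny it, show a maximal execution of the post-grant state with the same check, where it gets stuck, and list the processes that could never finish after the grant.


GRANT: granting preserves safety; a valid post-grant sequence is P4, P1, P8, P5, P6, P3.
Key observation: granting shrinks the pool to (2, 3), yet P4 still fits and the chain goes through.
Check on the post-grant state, step by step:
  pool = (2, 3)
  P4 needs (1, 1) <= (2, 3) -> finishes; pool += (2, 0) = (4, 3)
  P1 needs (4, 3) <= (4, 3) -> finishes; pool += (3, 1) = (7, 4)
  P8 needs (2, 4) <= (7, 4) -> finishes; pool += (0, 2) = (7, 6)
  P5 needs (7, 6) <= (7, 6) -> finishes; pool += (2, 3) = (9, 9)
  P6 needs (9, 7) <= (9, 9) -> finishes; pool += (2, 2) = (11, 11)
  P3 needs (9, 5) <= (11, 11) -> finishes; pool += (1, 0) = (12, 11)


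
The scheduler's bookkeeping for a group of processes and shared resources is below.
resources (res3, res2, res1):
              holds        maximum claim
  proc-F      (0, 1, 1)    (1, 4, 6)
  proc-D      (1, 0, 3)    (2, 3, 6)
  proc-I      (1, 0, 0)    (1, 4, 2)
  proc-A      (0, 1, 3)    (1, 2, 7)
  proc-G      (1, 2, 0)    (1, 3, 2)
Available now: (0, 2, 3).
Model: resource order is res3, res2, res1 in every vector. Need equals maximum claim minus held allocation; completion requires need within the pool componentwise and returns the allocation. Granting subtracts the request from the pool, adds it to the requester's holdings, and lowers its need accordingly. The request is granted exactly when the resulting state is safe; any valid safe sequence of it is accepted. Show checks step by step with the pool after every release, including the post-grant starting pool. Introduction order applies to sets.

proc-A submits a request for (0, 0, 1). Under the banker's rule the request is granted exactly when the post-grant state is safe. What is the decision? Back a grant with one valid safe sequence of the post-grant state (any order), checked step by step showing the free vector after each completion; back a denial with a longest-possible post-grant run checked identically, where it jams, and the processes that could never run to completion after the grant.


DENY: after the grant no complete ordering would exist.
Key observation: proc-G, proc-I can finish, but then (2, 4, 2) is all there is, and the blocked group's res1 demands exceed it.
After a pretend grant, a maximal execution: proc-G, proc-I — then nothing else fits. Verifying each step:
  pool = (0, 2, 2)
  proc-G: need (0, 1, 2) fits (0, 2, 2); releases (1, 2, 0), pool now (1, 4, 2)
  proc-I: need (0, 4, 2) fits (1, 4, 2); releases (1, 0, 0), pool now (2, 4, 2)
  proc-F still needs (1, 3, 5) but only (2, 4, 2) is free — short on res1
  proc-D still needs (1, 3, 3) but only (2, 4, 2) is free — short on res1
  proc-A still needs (1, 1, 3) but only (2, 4, 2) is free — short on res1
Processes that could never finish after the grant: proc-F, proc-D and proc-A.


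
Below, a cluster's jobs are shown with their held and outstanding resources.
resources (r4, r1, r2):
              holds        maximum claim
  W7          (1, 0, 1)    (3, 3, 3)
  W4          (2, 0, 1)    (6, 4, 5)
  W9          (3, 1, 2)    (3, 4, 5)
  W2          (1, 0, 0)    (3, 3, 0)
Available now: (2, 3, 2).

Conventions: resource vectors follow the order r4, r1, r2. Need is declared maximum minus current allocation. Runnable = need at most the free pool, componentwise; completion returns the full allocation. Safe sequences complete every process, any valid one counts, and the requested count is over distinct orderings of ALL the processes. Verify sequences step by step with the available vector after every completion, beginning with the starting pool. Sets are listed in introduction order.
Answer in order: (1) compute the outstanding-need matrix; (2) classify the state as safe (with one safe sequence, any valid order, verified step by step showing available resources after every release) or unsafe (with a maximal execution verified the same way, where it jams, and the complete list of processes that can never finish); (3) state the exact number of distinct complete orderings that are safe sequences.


(1) Outstanding need per process (order r4, r1, r2):
  W7: (2, 3, 2)
  W4: (4, 4, 4)
  W9: (0, 3, 3)
  W2: (2, 3, 0)
(2) SAFE — a valid safe sequence is W7, W2, W9, W4.
Key observation: at W7 the run first touches a limit — (2, 3, 2) against (2, 3, 2), exact on a resource it actually requests.
Verifying each step:
  pool = (2, 3, 2)
  run W7 (needs (2, 3, 2), free (2, 3, 2)); after release of (1, 0, 1) the pool is (3, 3, 3)
  run W2 (needs (2, 3, 0), free (3, 3, 3)); after release of (1, 0, 0) the pool is (4, 3, 3)
  run W9 (needs (0, 3, 3), free (4, 3, 3)); after release of (3, 1, 2) the pool is (7, 4, 5)
  run W4 (needs (4, 4, 4), free (7, 4, 5)); after release of (2, 0, 1) the pool is (9, 4, 6)
(3) Exactly 4 of the possible complete orderings are safe sequences.


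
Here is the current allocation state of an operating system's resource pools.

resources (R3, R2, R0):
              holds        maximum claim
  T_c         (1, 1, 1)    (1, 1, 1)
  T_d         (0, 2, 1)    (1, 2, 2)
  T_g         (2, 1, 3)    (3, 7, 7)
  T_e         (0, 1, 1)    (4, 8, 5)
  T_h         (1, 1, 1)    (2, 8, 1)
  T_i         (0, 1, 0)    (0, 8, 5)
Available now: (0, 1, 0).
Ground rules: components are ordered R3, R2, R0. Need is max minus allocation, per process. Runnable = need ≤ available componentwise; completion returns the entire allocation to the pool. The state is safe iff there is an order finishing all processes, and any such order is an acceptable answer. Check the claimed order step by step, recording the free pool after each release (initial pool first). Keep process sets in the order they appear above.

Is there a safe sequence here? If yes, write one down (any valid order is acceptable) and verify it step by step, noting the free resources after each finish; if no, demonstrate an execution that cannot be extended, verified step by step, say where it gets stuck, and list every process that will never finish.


UNSAFE — no complete ordering exists.
Key observation: even finishing T_c, T_d leaves just (1, 4, 2) free — too little R2 for any of the remaining processes.
The run T_c, T_d cannot be extended any further. Check, step by step:
  pool = (0, 1, 0)
  T_c: need (0, 0, 0) fits (0, 1, 0); releases (1, 1, 1), pool now (1, 2, 1)
  T_d: need (1, 0, 1) fits (1, 2, 1); releases (0, 2, 1), pool now (1, 4, 2)
  blocked: T_g wants (1, 6, 4), pool (1, 4, 2) — not enough R2 and R0
  blocked: T_e wants (4, 7, 4), pool (1, 4, 2) — not enough R3, R2 and R0
  blocked: T_h wants (1, 7, 0), pool (1, 4, 2) — not enough R2
  blocked: T_i wants (0, 7, 5), pool (1, 4, 2) — not enough R2 and R0
Permanently blocked: T_g, T_e, T_h and T_i.


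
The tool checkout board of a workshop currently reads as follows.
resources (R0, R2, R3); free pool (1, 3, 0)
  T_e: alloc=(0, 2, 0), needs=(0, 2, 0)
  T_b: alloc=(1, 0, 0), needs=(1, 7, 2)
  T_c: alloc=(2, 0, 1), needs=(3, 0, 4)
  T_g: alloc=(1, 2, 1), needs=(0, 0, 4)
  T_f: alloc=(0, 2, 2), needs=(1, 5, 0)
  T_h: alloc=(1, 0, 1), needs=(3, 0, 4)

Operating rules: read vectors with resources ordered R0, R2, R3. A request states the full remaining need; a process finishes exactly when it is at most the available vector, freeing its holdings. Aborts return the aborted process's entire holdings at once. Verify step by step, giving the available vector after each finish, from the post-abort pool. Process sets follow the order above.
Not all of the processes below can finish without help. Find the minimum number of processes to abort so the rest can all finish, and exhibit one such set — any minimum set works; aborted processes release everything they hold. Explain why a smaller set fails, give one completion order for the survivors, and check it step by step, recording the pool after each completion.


Minimum abort set: T_g and T_h.
Key observation: T_c could never have finished before the abort; with (2, 2, 2) returned by T_g and T_h, it fits at step 3.
No one abort is enough; case by case: T_e alone leaves T_c blocked (short on R0 and R3); T_b alone leaves T_c blocked (short on R0 and R3); T_c alone leaves T_g blocked (short on R3); T_g alone leaves T_c blocked (short on R3); T_f alone leaves T_c blocked (short on R0 and R3); T_h alone leaves T_c blocked (short on R3).
One survivor order: T_f, T_b, T_c, T_e. Check, step by step (post-abort pool first):
  pool = (3, 5, 2)
  T_f needs (1, 5, 0) <= (3, 5, 2) -> finishes; pool += (0, 2, 2) = (3, 7, 4)
  T_b needs (1, 7, 2) <= (3, 7, 4) -> finishes; pool += (1, 0, 0) = (4, 7, 4)
  T_c needs (3, 0, 4) <= (4, 7, 4) -> finishes; pool += (2, 0, 1) = (6, 7, 5)
  T_e needs (0, 2, 0) <= (6, 7, 5) -> finishes; pool += (0, 2, 0) = (6, 9, 5)


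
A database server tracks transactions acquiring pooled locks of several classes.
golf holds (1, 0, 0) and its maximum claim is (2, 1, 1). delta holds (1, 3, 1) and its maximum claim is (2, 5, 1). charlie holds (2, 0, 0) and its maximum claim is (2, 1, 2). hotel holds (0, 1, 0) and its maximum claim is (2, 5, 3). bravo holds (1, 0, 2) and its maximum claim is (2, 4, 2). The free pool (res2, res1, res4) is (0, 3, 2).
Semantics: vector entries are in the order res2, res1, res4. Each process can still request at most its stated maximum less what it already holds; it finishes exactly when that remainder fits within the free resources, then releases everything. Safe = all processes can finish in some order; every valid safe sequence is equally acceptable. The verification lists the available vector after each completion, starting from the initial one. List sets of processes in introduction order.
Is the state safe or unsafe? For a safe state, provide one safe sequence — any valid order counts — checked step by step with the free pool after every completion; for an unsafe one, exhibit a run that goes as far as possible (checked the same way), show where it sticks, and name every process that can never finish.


SAFE. One safe sequence: charlie, delta, bravo, golf, hotel.
Key observation: the order's first zero-slack moment is charlie ((0, 1, 2) needed, (0, 3, 2) free — a requested resource with nothing to spare).
Check, step by step:
  pool = (0, 3, 2)
  charlie: need (0, 1, 2) fits (0, 3, 2); releases (2, 0, 0), pool now (2, 3, 2)
  delta: need (1, 2, 0) fits (2, 3, 2); releases (1, 3, 1), pool now (3, 6, 3)
  bravo: need (1, 4, 0) fits (3, 6, 3); releases (1, 0, 2), pool now (4, 6, 5)
  golf: need (1, 1, 1) fits (4, 6, 5); releases (1, 0, 0), pool now (5, 6, 5)
  hotel: need (2, 4, 3) fits (5, 6, 5); releases (0, 1, 0), pool now (5, 7, 5)


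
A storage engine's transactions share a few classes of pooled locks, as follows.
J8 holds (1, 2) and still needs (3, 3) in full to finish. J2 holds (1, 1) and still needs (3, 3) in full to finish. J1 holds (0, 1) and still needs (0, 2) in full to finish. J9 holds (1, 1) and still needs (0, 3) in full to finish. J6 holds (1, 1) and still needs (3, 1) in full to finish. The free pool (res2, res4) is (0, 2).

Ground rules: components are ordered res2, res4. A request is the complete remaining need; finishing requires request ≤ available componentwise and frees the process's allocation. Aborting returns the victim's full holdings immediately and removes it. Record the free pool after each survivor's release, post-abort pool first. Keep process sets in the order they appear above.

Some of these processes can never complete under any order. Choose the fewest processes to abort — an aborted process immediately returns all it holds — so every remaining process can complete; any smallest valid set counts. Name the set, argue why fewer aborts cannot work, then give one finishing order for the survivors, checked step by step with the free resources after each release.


The answer: abort J8 and J2.
Key observation: the deadlocked J6 becomes finishable only because J8 and J2 released (2, 3); it completes at step 3 below.
No one abort is enough; case by case: J8 alone leaves J2 blocked (short on res2); J2 alone leaves J8 blocked (short on res2); J1 alone leaves J8 blocked (short on res2); J9 alone leaves J8 blocked (short on res2); J6 alone leaves J8 blocked (short on res2).
The survivors complete as J9, J1, J6. Check, step by step (starting from the post-abort pool):
  pool = (2, 5)
  J9: need (0, 3) fits (2, 5); releases (1, 1), pool now (3, 6)
  J1: need (0, 2) fits (3, 6); releases (0, 1), pool now (3, 7)
  J6: need (3, 1) fits (3, 7); releases (1, 1), pool now (4, 8)
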